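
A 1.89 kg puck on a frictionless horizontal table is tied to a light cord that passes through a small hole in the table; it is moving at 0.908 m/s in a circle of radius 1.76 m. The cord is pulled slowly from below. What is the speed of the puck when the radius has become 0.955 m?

v₂ ≈ 1.67 m/s

The only horizontal force on the mass is along the cord (radial), so it exerts no torque about the hole and angular momentum m v r is conserved.
v₂ = v₁ r₁ / r₂ = (0.908)(1.76) / (0.955) = 1.673 m/s.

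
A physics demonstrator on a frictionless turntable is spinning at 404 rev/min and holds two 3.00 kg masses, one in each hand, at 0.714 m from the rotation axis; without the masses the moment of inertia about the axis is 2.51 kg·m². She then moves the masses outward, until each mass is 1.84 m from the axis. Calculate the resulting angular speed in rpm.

ω₂ ≈ 98.6 rpm

Angular momentum about the spin axis is conserved since the torque about it is zero.
I₁ = 2.51 + 2(3.00)(0.714)² = 5.569 kg·m²; I₂ = 2.51 + 2(3.00)(1.84)² = 22.82 kg·m².
ω₂ = I₁ω₁ / I₂ = (5.569)(404 rpm) / (22.82) = 98.57 rpm.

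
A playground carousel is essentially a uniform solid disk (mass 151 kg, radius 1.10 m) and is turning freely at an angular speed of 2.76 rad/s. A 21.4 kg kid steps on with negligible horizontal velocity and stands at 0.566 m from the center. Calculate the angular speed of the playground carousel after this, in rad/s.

No external torque acts about the center; L_before = L_after.
I_p = ½(151)(1.10)² = 91.36 kg·m².
Added inertia Σmr² = (21.4)(0.566)² = 6.856 kg·m²; I_f = 91.36 + 6.856 = 98.21 kg·m².
ω_f = I_p ω_i / I_f = (91.36)(2.76) / 98.21 = 2.567 rad/s.

ω_f ≈ 2.57 rad/s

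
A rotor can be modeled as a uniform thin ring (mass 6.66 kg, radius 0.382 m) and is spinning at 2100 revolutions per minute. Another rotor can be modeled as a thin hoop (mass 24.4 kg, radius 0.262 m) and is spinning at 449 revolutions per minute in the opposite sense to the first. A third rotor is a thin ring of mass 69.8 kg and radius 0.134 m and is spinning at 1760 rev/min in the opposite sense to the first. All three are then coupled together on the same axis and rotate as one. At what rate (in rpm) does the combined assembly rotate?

The coupling torques are internal; angular momentum about the shared axis is conserved.
Moments of inertia: I_A = (6.66)(0.382)² = 0.9719 kg·m²; I_B = (24.4)(0.262)² = 1.675 kg·m²; I_C = (69.8)(0.134)² = 1.253 kg·m².
Taking A's sense as positive: L = (0.9719)(2100) − (1.675)(449) − (1.253)(1760) = -917.0 kg·m²·rpm.
Combined I = 0.9719 + 1.675 + 1.253 = 3.900 kg·m².
ω_f = L / I = -917.0 / 3.900 = -235.1 rpm.

|ω_f| ≈ 235 rpm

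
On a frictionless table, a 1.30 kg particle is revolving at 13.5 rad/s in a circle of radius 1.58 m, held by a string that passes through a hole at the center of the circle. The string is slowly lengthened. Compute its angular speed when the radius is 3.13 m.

The constraining force is radial, so m r² ω about the center is conserved.
ω₂ = ω₁ (r₁/r₂)² = (13.5)(1.58/3.13)² = 3.440 rad/s.

ω₂ ≈ 3.44 rad/s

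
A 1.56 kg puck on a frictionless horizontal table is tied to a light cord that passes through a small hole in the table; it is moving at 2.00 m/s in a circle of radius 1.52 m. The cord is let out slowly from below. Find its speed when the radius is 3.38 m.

v₂ ≈ 0.899 m/s

Central (radial) force ⇒ zero torque about the center ⇒ m v r is constant.
v₂ = v₁ r₁ / r₂ = (2.00)(1.52) / (3.38) = 0.8994 m/s.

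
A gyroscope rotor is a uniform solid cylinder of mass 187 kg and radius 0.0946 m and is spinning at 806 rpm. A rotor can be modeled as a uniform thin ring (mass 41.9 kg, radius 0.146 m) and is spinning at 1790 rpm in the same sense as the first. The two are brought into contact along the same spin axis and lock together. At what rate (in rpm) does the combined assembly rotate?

|ω_f| ≈ 1310 rpm

The coupling torques are internal; angular momentum about the shared axis is conserved.
Moments of inertia: I_A = ½(187)(0.0946)² = 0.8367 kg·m²; I_B = (41.9)(0.146)² = 0.8931 kg·m².
Taking A's sense as positive: L = (0.8367)(806) + (0.8931)(1790) = 2273 kg·m²·rpm.
Combined I = 0.8367 + 0.8931 = 1.730 kg·m².
ω_f = L / I = 2273 / 1.730 = 1314 rpm.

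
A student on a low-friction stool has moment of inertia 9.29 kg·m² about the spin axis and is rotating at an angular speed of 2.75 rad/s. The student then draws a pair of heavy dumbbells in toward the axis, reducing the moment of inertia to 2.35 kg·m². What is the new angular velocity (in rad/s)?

ω₂ ≈ 10.9 rad/s

Angular momentum about the spin axis is conserved since the torque about it is zero.
ω₂ = I₁ω₁ / I₂ = (9.290)(2.75 rad/s) / (2.350) = 10.87 rad/s.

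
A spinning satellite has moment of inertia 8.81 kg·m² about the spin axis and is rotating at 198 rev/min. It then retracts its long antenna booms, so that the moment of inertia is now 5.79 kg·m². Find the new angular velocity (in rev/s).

No external torque acts about the spin axis, so angular momentum is conserved.
ω₂ = I₁ω₁ / I₂ = (8.810)(198 rpm) / (5.790) = 301.3 rpm = 5.021 rev/s.

ω₂ ≈ 5.02 rev/s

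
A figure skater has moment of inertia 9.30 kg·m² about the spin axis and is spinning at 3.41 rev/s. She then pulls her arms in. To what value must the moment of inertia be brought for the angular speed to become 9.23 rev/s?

With no external torque about the axis, L is conserved: I₁ω₁ = I₂ω₂.
I₂ = I₁ω₁ / ω₂ = (9.30)(3.41) / (9.23) = 3.436 kg·m².

I₂ ≈ 3.44 kg·m²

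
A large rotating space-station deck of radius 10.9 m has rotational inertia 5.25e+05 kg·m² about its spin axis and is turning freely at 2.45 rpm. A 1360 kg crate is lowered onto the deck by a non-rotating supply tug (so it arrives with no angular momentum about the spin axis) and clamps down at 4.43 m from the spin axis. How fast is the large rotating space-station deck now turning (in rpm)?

No external torque acts about the spin axis; L_before = L_after.
Added inertia Σmr² = (1360)(4.43)² = 26690 kg·m²; I_f = 5.250e+05 + 26690 = 5.517e+05 kg·m².
ω_f = I_p ω_i / I_f = (5.250e+05)(2.45) / 5.517e+05 = 2.331 rpm.

ω_f ≈ 2.33 rpm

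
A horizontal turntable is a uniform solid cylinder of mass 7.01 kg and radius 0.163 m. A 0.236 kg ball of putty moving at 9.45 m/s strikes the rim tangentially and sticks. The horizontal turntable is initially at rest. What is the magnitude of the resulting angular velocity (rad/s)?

About the axle the impulsive forces during the collision are internal, so angular momentum about that axis is conserved.
I_p = ½(7.01)(0.163)² = 0.09312 kg·m². Taking the sense of the ball of putty's angular momentum as positive, L_{ball} = m v R = (0.236)(9.45)(0.163) = 0.3635 kg·m²/s.
L_i = 0 + 0.3635 = 0.3635 kg·m²/s.
After sticking, I_f = I_p + m R² = 0.09312 + (0.236)(0.163)² = 0.09939 kg·m².
ω_f = L_i / I_f = 0.3635 / 0.09939 = 3.657 rad/s.

|ω_f| ≈ 3.66 rad/s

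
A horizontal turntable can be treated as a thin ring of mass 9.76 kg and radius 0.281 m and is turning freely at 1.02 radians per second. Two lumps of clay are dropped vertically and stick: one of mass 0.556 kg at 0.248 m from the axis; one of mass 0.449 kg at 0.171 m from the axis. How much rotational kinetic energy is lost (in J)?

The added mass arrives with no angular momentum about the axis, and any external torque about the axis is negligible, so the system's angular momentum is conserved.
I_p = (9.76)(0.281)² = 0.7707 kg·m².
Added inertia Σmr² = (0.556)(0.248)² + (0.449)(0.171)² = 0.04733 kg·m²; I_f = 0.7707 + 0.04733 = 0.8180 kg·m².
ω_f = I_p ω_i / I_f = (0.7707)(1.02) / 0.8180 = 0.9610 rad/s.
KE_i = ½(0.7707)(1.020 rad/s)² = 0.4009 J; KE_f = ½(0.8180)(0.9610)² = 0.3777 J.

energy lost ≈ 0.0232 J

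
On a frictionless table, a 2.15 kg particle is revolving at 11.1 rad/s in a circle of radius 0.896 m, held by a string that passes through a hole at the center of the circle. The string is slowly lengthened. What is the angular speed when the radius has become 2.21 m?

The constraining force is radial, so m r² ω about the center is conserved.
ω₂ = ω₁ (r₁/r₂)² = (11.1)(0.896/2.21)² = 1.825 rad/s.

ω₂ ≈ 1.82 rad/s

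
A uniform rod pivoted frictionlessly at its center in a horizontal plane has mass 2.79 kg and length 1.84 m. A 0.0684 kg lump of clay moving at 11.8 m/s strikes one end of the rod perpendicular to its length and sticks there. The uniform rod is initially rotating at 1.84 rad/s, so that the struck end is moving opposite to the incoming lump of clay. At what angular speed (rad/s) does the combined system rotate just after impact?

The axle reaction passes through the pivot and exerts no torque about it; angular momentum about the pivot is conserved through the impact.
I_p = (1/12)(2.79)(1.84)² = 0.7872 kg·m². Taking the sense of the lump of clay's angular momentum as positive, L_{lump} = m v R = (0.0684)(11.8)(1.84/2) = 0.7426 kg·m²/s.
L_i = −I_p ω_p + m v R = −(0.7872)(1.84) + 0.7426 = -0.7058 kg·m²/s.
After sticking, I_f = I_p + m R² = 0.7872 + (0.0684)(1.84/2)² = 0.8450 kg·m².
ω_f = L_i / I_f = -0.7058 / 0.8450 = -0.8352 rad/s.

|ω_f| ≈ 0.835 rad/s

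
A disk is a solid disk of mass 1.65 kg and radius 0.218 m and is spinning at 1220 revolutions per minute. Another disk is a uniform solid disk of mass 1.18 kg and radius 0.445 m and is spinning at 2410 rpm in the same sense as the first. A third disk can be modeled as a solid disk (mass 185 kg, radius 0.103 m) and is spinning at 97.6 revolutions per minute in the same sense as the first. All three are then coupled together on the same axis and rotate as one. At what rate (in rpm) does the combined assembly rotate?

|ω_f| ≈ 374 rpm

The coupling torques are internal; angular momentum about the shared axis is conserved.
Moments of inertia: I_A = ½(1.65)(0.218)² = 0.03921 kg·m²; I_B = ½(1.18)(0.445)² = 0.1168 kg·m²; I_C = ½(185)(0.103)² = 0.9813 kg·m².
Taking A's sense as positive: L = (0.03921)(1220) + (0.1168)(2410) + (0.9813)(97.6) = 425.2 kg·m²·rpm.
Combined I = 0.03921 + 0.1168 + 0.9813 = 1.137 kg·m².
ω_f = L / I = 425.2 / 1.137 = 373.8 rpm.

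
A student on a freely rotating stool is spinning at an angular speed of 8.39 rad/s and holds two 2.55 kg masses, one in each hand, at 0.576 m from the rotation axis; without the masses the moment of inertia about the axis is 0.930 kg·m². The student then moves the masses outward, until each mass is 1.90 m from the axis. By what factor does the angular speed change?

Angular momentum about the spin axis is conserved since the torque about it is zero.
I₁ = 0.930 + 2(2.55)(0.576)² = 2.622 kg·m²; I₂ = 0.930 + 2(2.55)(1.90)² = 19.34 kg·m².
ω₂/ω₁ = I₁/I₂ = 2.622 / 19.34 = 0.1356.

ω₂/ω₁ ≈ 0.136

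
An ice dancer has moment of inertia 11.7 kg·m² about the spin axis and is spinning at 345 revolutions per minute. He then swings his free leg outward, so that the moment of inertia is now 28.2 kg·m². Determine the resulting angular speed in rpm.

ω₂ ≈ 143 rpm

With no external torque about the axis, L is conserved: I₁ω₁ = I₂ω₂.
ω₂ = I₁ω₁ / I₂ = (11.70)(345 rpm) / (28.20) = 143.1 rpm.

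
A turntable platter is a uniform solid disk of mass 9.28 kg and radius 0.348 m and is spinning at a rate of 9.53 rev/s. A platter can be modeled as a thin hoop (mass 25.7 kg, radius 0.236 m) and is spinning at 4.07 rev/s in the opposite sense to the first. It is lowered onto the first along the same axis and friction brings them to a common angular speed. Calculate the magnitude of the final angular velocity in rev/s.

No external torque acts about the common axis, so total angular momentum is conserved.
Moments of inertia: I_A = ½(9.28)(0.348)² = 0.5619 kg·m²; I_B = (25.7)(0.236)² = 1.431 kg·m².
Taking A's sense as positive: L = (0.5619)(9.53) − (1.431)(4.07) = -0.4706 kg·m²·rev/s.
Combined I = 0.5619 + 1.431 = 1.993 kg·m².
ω_f = L / I = -0.4706 / 1.993 = -0.2361 rev/s.

|ω_f| ≈ 0.236 rev/s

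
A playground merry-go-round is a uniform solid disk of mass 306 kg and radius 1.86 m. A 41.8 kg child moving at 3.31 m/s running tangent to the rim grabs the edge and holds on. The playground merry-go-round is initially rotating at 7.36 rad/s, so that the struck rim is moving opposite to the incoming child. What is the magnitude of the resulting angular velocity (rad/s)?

|ω_f| ≈ 5.40 rad/s

The axle reaction passes through the axle and exerts no torque about it; angular momentum about the axle is conserved through the impact.
I_p = ½(306)(1.86)² = 529.3 kg·m². Taking the sense of the child's angular momentum as positive, L_{child} = m v R = (41.8)(3.31)(1.86) = 257.3 kg·m²/s.
L_i = −I_p ω_p + m v R = −(529.3)(7.36) + 257.3 = -3638 kg·m²/s.
After sticking, I_f = I_p + m R² = 529.3 + (41.8)(1.86)² = 673.9 kg·m².
ω_f = L_i / I_f = -3638 / 673.9 = -5.399 rad/s.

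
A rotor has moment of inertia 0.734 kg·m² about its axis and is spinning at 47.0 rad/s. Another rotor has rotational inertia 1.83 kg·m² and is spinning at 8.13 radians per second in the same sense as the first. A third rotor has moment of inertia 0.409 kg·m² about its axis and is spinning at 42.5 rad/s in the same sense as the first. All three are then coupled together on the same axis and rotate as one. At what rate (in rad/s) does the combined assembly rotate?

|ω_f| ≈ 22.5 rad/s

The coupling torques are internal; angular momentum about the shared axis is conserved.
Taking A's sense as positive: L = (0.7340)(47.0) + (1.830)(8.13) + (0.4090)(42.5) = 66.76 kg·m²·rad/s.
Combined I = 0.7340 + 1.830 + 0.4090 = 2.973 kg·m².
ω_f = L / I = 66.76 / 2.973 = 22.45 rad/s.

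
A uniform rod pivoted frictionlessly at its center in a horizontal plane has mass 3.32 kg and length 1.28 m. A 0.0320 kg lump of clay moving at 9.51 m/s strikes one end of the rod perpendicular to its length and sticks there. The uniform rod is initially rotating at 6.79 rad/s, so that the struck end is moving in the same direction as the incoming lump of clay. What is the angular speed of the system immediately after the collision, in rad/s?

The axle reaction passes through the pivot and exerts no torque about it; angular momentum about the pivot is conserved through the impact.
I_p = (1/12)(3.32)(1.28)² = 0.4533 kg·m². Taking the sense of the lump of clay's angular momentum as positive, L_{lump} = m v R = (0.0320)(9.51)(1.28/2) = 0.1948 kg·m²/s.
L_i = +I_p ω_p + m v R = +(0.4533)(6.79) + 0.1948 = 3.273 kg·m²/s.
After sticking, I_f = I_p + m R² = 0.4533 + (0.0320)(1.28/2)² = 0.4664 kg·m².
ω_f = L_i / I_f = 3.273 / 0.4664 = 7.017 rad/s.

|ω_f| ≈ 7.02 rad/s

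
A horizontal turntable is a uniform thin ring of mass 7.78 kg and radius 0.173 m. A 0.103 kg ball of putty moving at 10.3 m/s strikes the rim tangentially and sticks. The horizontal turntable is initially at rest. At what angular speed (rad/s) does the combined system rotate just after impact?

The axle reaction passes through the axle and exerts no torque about it; angular momentum about the axle is conserved through the impact.
I_p = (7.78)(0.173)² = 0.2328 kg·m². Taking the sense of the ball of putty's angular momentum as positive, L_{ball} = m v R = (0.103)(10.3)(0.173) = 0.1835 kg·m²/s.
L_i = 0 + 0.1835 = 0.1835 kg·m²/s.
After sticking, I_f = I_p + m R² = 0.2328 + (0.103)(0.173)² = 0.2359 kg·m².
ω_f = L_i / I_f = 0.1835 / 0.2359 = 0.7779 rad/s.

|ω_f| ≈ 0.778 rad/s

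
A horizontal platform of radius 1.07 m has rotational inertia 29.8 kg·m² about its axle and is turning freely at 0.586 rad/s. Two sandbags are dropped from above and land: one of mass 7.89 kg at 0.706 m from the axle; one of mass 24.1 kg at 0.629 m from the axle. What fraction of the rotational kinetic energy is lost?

fraction ≈ 0.311

The added mass arrives with no angular momentum about the axle, and any external torque about the axle is negligible, so the system's angular momentum is conserved.
Added inertia Σmr² = (7.89)(0.706)² + (24.1)(0.629)² = 13.47 kg·m²; I_f = 29.80 + 13.47 = 43.27 kg·m².
ω_f = I_p ω_i / I_f = (29.80)(0.586) / 43.27 = 0.4036 rad/s.
KE_i = ½(29.80)(0.5860 rad/s)² = 5.117 J; KE_f = ½(43.27)(0.4036)² = 3.524 J.
Fraction lost = 0.3113.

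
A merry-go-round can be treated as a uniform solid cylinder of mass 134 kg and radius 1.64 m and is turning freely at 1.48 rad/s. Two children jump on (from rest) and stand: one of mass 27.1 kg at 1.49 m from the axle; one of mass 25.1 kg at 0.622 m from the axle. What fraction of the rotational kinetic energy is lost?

fraction ≈ 0.279

The added mass arrives with no angular momentum about the axle, and any external torque about the axle is negligible, so the system's angular momentum is conserved.
I_p = ½(134)(1.64)² = 180.2 kg·m².
Added inertia Σmr² = (27.1)(1.49)² + (25.1)(0.622)² = 69.88 kg·m²; I_f = 180.2 + 69.88 = 250.1 kg·m².
ω_f = I_p ω_i / I_f = (180.2)(1.48) / 250.1 = 1.066 rad/s.
KE_i = ½(180.2)(1.480 rad/s)² = 197.4 J; KE_f = ½(250.1)(1.066)² = 142.2 J.
Fraction lost = 0.2794.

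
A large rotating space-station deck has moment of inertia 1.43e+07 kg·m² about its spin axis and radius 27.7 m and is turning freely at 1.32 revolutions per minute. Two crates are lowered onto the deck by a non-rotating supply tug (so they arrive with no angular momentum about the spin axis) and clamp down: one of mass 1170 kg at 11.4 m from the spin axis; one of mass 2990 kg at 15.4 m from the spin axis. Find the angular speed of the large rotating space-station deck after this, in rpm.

ω_f ≈ 1.25 rpm

The added mass arrives with no angular momentum about the spin axis, and any external torque about the spin axis is negligible, so the system's angular momentum is conserved.
Added inertia Σmr² = (1170)(11.4)² + (2990)(15.4)² = 8.612e+05 kg·m²; I_f = 1.430e+07 + 8.612e+05 = 1.516e+07 kg·m².
ω_f = I_p ω_i / I_f = (1.430e+07)(1.32) / 1.516e+07 = 1.245 rpm.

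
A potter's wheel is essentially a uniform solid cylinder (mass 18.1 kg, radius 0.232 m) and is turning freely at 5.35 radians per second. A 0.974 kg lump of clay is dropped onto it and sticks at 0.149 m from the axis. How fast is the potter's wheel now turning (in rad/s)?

The added mass arrives with no angular momentum about the axis, and any external torque about the axis is negligible, so the system's angular momentum is conserved.
I_p = ½(18.1)(0.232)² = 0.4871 kg·m².
Added inertia Σmr² = (0.974)(0.149)² = 0.02162 kg·m²; I_f = 0.4871 + 0.02162 = 0.5087 kg·m².
ω_f = I_p ω_i / I_f = (0.4871)(5.35) / 0.5087 = 5.123 rad/s.

ω_f ≈ 5.12 rad/s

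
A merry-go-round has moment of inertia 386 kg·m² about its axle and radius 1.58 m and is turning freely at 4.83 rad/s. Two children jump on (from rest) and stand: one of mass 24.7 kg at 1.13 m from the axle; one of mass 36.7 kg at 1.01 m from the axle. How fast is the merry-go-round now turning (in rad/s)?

ω_f ≈ 4.10 rad/s

The added mass arrives with no angular momentum about the axle, and any external torque about the axle is negligible, so the system's angular momentum is conserved.
Added inertia Σmr² = (24.7)(1.13)² + (36.7)(1.01)² = 68.98 kg·m²; I_f = 386.0 + 68.98 = 455.0 kg·m².
ω_f = I_p ω_i / I_f = (386.0)(4.83) / 455.0 = 4.098 rad/s.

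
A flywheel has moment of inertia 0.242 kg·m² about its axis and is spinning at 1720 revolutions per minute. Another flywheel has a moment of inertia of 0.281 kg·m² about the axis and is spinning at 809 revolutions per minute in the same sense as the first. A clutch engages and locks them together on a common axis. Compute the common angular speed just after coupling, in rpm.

|ω_f| ≈ 1230 rpm

No external torque acts about the common axis, so total angular momentum is conserved.
Taking A's sense as positive: L = (0.2420)(1720) + (0.2810)(809) = 643.6 kg·m²·rpm.
Combined I = 0.2420 + 0.2810 = 0.5230 kg·m².
ω_f = L / I = 643.6 / 0.5230 = 1231 rpm.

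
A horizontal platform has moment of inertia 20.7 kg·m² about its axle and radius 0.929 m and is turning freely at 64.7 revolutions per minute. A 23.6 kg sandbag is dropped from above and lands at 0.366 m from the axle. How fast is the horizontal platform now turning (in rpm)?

No external torque acts about the axle; L_before = L_after.
Added inertia Σmr² = (23.6)(0.366)² = 3.161 kg·m²; I_f = 20.70 + 3.161 = 23.86 kg·m².
ω_f = I_p ω_i / I_f = (20.70)(64.7) / 23.86 = 56.13 rpm.

ω_f ≈ 56.1 rpm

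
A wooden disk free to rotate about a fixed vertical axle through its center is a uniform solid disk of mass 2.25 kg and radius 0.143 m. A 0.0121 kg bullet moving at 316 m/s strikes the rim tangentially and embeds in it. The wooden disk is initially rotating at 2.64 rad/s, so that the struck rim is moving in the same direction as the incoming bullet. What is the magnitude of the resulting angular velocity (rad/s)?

About the axle the impulsive forces during the collision are internal, so angular momentum about that axis is conserved.
I_p = ½(2.25)(0.143)² = 0.02301 kg·m². Taking the sense of the bullet's angular momentum as positive, L_{bullet} = m v R = (0.0121)(316)(0.143) = 0.5468 kg·m²/s.
L_i = +I_p ω_p + m v R = +(0.02301)(2.64) + 0.5468 = 0.6075 kg·m²/s.
After sticking, I_f = I_p + m R² = 0.02301 + (0.0121)(0.143)² = 0.02325 kg·m².
ω_f = L_i / I_f = 0.6075 / 0.02325 = 26.13 rad/s.

|ω_f| ≈ 26.1 rad/s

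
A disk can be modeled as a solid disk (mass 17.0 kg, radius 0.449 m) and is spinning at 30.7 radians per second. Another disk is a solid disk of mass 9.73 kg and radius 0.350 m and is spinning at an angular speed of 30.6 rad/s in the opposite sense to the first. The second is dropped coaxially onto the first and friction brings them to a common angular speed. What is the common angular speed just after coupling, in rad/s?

The coupling torques are internal; angular momentum about the shared axis is conserved.
Moments of inertia: I_A = ½(17.0)(0.449)² = 1.714 kg·m²; I_B = ½(9.73)(0.350)² = 0.5960 kg·m².
Taking A's sense as positive: L = (1.714)(30.7) − (0.5960)(30.6) = 34.37 kg·m²·rad/s.
Combined I = 1.714 + 0.5960 = 2.310 kg·m².
ω_f = L / I = 34.37 / 2.310 = 14.88 rad/s.

|ω_f| ≈ 14.9 rad/s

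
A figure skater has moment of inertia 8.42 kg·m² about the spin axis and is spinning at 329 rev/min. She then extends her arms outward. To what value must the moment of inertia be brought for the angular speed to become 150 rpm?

I₂ ≈ 18.5 kg·m²

With no external torque about the axis, L is conserved: I₁ω₁ = I₂ω₂.
I₂ = I₁ω₁ / ω₂ = (8.42)(329) / (150) = 18.47 kg·m².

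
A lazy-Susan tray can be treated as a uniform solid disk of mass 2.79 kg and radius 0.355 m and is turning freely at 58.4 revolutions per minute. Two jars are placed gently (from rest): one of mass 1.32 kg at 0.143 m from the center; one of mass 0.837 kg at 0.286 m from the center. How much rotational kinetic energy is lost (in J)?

The added mass arrives with no angular momentum about the center, and any external torque about the center is negligible, so the system's angular momentum is conserved.
I_p = ½(2.79)(0.355)² = 0.1758 kg·m².
Added inertia Σmr² = (1.32)(0.143)² + (0.837)(0.286)² = 0.09546 kg·m²; I_f = 0.1758 + 0.09546 = 0.2713 kg·m².
ω_f = I_p ω_i / I_f = (0.1758)(58.4) / 0.2713 = 37.85 rpm.
KE_i = ½(0.1758)(6.116 rad/s)² = 3.288 J; KE_f = ½(0.2713)(3.964)² = 2.131 J.

energy lost ≈ 1.16 J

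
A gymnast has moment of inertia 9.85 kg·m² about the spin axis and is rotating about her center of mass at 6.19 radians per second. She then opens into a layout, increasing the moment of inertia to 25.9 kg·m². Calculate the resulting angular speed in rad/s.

With no external torque about the axis, L is conserved: I₁ω₁ = I₂ω₂.
ω₂ = I₁ω₁ / I₂ = (9.850)(6.19 rad/s) / (25.90) = 2.354 rad/s.

ω₂ ≈ 2.35 rad/s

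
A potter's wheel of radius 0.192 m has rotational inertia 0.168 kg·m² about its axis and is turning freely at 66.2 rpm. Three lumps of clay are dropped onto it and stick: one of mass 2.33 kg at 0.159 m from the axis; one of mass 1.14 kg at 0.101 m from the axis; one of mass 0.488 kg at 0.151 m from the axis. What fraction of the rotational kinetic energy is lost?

The added mass arrives with no angular momentum about the axis, and any external torque about the axis is negligible, so the system's angular momentum is conserved.
Added inertia Σmr² = (2.33)(0.159)² + (1.14)(0.101)² + (0.488)(0.151)² = 0.08166 kg·m²; I_f = 0.1680 + 0.08166 = 0.2497 kg·m².
ω_f = I_p ω_i / I_f = (0.1680)(66.2) / 0.2497 = 44.55 rpm.
KE_i = ½(0.1680)(6.932 rad/s)² = 4.037 J; KE_f = ½(0.2497)(4.665)² = 2.717 J.
Fraction lost = 0.3271.

fraction ≈ 0.327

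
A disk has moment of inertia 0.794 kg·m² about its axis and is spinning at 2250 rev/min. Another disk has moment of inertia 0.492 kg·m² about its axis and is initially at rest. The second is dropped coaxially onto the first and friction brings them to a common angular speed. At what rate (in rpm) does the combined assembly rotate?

|ω_f| ≈ 1390 rpm

No external torque acts about the common axis, so total angular momentum is conserved.
Taking A's sense as positive: L = (0.7940)(2250) = 1787 kg·m²·rpm.
Combined I = 0.7940 + 0.4920 = 1.286 kg·m².
ω_f = L / I = 1787 / 1.286 = 1389 rpm.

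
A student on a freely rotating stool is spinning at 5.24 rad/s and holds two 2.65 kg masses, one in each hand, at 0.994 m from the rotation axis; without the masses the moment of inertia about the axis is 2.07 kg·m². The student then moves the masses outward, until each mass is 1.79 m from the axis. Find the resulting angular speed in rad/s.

ω₂ ≈ 2.01 rad/s

With no external torque about the axis, L is conserved: I₁ω₁ = I₂ω₂.
I₁ = 2.07 + 2(2.65)(0.994)² = 7.307 kg·m²; I₂ = 2.07 + 2(2.65)(1.79)² = 19.05 kg·m².
ω₂ = I₁ω₁ / I₂ = (7.307)(5.24 rad/s) / (19.05) = 2.010 rad/s.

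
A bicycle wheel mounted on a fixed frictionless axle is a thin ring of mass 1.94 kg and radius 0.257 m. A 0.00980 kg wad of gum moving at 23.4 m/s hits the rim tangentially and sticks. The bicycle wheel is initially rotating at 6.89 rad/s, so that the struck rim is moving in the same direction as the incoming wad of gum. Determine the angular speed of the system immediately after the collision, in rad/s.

About the axle the impulsive forces during the collision are internal, so angular momentum about that axis is conserved.
I_p = (1.94)(0.257)² = 0.1281 kg·m². Taking the sense of the wad of gum's angular momentum as positive, L_{wad} = m v R = (0.00980)(23.4)(0.257) = 0.05894 kg·m²/s.
L_i = +I_p ω_p + m v R = +(0.1281)(6.89) + 0.05894 = 0.9418 kg·m²/s.
After sticking, I_f = I_p + m R² = 0.1281 + (0.00980)(0.257)² = 0.1288 kg·m².
ω_f = L_i / I_f = 0.9418 / 0.1288 = 7.313 rad/s.

|ω_f| ≈ 7.31 rad/s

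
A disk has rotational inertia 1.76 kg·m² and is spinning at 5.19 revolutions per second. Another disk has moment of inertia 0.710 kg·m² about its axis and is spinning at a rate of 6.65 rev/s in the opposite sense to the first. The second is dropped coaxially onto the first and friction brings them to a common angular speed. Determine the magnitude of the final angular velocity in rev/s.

|ω_f| ≈ 1.79 rev/s

The coupling torques are internal; angular momentum about the shared axis is conserved.
Taking A's sense as positive: L = (1.760)(5.19) − (0.7100)(6.65) = 4.413 kg·m²·rev/s.
Combined I = 1.760 + 0.7100 = 2.470 kg·m².
ω_f = L / I = 4.413 / 2.470 = 1.787 rev/s.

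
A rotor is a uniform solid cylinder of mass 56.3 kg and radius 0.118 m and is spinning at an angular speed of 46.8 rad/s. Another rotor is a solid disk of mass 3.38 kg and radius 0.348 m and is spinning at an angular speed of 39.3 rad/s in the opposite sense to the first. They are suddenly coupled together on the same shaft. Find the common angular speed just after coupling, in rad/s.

|ω_f| ≈ 17.3 rad/s

The coupling torques are internal; angular momentum about the shared axis is conserved.
Moments of inertia: I_A = ½(56.3)(0.118)² = 0.3920 kg·m²; I_B = ½(3.38)(0.348)² = 0.2047 kg·m².
Taking A's sense as positive: L = (0.3920)(46.8) − (0.2047)(39.3) = 10.30 kg·m²·rad/s.
Combined I = 0.3920 + 0.2047 = 0.5966 kg·m².
ω_f = L / I = 10.30 / 0.5966 = 17.26 rad/s.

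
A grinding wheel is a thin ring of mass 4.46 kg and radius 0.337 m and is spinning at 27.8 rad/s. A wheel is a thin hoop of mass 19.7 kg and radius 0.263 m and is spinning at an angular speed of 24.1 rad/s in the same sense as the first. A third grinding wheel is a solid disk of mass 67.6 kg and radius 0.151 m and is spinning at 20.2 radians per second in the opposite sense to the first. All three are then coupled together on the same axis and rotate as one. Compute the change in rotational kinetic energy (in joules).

ΔKE ≈ -562 J

No external torque acts about the common axis, so total angular momentum is conserved.
Moments of inertia: I_A = (4.46)(0.337)² = 0.5065 kg·m²; I_B = (19.7)(0.263)² = 1.363 kg·m²; I_C = ½(67.6)(0.151)² = 0.7707 kg·m².
Taking A's sense as positive: L = (0.5065)(27.8) + (1.363)(24.1) − (0.7707)(20.2) = 31.35 kg·m²·rad/s.
Combined I = 0.5065 + 1.363 + 0.7707 = 2.640 kg·m².
ω_f = L / I = 31.35 / 2.640 = 11.88 rad/s.
KE_i = ½ΣIω² = 748.7 J; KE_f = ½(2.640)(11.88)² = 186.2 J.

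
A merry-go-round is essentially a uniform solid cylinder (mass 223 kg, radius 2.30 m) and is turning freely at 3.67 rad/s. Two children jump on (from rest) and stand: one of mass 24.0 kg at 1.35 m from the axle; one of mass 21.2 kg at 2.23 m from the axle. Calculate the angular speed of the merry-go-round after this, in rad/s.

ω_f ≈ 2.93 rad/s

The added mass arrives with no angular momentum about the axle, and any external torque about the axle is negligible, so the system's angular momentum is conserved.
I_p = ½(223)(2.30)² = 589.8 kg·m².
Added inertia Σmr² = (24.0)(1.35)² + (21.2)(2.23)² = 149.2 kg·m²; I_f = 589.8 + 149.2 = 739.0 kg·m².
ω_f = I_p ω_i / I_f = (589.8)(3.67) / 739.0 = 2.929 rad/s.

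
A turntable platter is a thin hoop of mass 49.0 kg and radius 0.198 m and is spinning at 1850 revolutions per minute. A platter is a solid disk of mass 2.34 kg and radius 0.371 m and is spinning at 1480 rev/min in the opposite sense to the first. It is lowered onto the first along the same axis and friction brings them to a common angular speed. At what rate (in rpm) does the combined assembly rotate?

The coupling torques are internal; angular momentum about the shared axis is conserved.
Moments of inertia: I_A = (49.0)(0.198)² = 1.921 kg·m²; I_B = ½(2.34)(0.371)² = 0.1610 kg·m².
Taking A's sense as positive: L = (1.921)(1850) − (0.1610)(1480) = 3316 kg·m²·rpm.
Combined I = 1.921 + 0.1610 = 2.082 kg·m².
ω_f = L / I = 3316 / 2.082 = 1592 rpm.

|ω_f| ≈ 1590 rpm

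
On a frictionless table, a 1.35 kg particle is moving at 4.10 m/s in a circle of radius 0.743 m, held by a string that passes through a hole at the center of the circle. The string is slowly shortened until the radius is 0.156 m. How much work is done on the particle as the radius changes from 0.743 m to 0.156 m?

Central (radial) force ⇒ zero torque about the center ⇒ m v r is constant.
v₂ = v₁ r₁ / r₂ = (4.10)(0.743) / (0.156) = 19.53 m/s.
W = ΔKE = ½m(v₂² − v₁²) = 246.0 J.

W ≈ 246 J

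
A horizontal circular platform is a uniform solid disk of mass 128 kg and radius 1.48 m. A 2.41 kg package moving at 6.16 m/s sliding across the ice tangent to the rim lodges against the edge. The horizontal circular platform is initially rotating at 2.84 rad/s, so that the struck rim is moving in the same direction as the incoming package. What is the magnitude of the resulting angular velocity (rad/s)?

|ω_f| ≈ 2.89 rad/s

The axle reaction passes through the central axle and exerts no torque about it; angular momentum about the central axle is conserved through the impact.
I_p = ½(128)(1.48)² = 140.2 kg·m². Taking the sense of the package's angular momentum as positive, L_{package} = m v R = (2.41)(6.16)(1.48) = 21.97 kg·m²/s.
L_i = +I_p ω_p + m v R = +(140.2)(2.84) + 21.97 = 420.1 kg·m²/s.
After sticking, I_f = I_p + m R² = 140.2 + (2.41)(1.48)² = 145.5 kg·m².
ω_f = L_i / I_f = 420.1 / 145.5 = 2.888 rad/s.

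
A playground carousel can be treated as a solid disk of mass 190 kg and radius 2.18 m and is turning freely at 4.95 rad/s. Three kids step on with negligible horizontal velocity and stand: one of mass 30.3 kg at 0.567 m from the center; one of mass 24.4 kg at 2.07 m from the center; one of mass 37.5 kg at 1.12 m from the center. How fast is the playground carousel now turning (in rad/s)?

The added mass arrives with no angular momentum about the center, and any external torque about the center is negligible, so the system's angular momentum is conserved.
I_p = ½(190)(2.18)² = 451.5 kg·m².
Added inertia Σmr² = (30.3)(0.567)² + (24.4)(2.07)² + (37.5)(1.12)² = 161.3 kg·m²; I_f = 451.5 + 161.3 = 612.8 kg·m².
ω_f = I_p ω_i / I_f = (451.5)(4.95) / 612.8 = 3.647 rad/s.

ω_f ≈ 3.65 rad/s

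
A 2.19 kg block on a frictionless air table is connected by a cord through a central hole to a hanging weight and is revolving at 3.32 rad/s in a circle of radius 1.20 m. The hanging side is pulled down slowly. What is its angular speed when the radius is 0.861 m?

ω₂ ≈ 6.45 rad/s

The constraining force is radial, so m r² ω about the center is conserved.
ω₂ = ω₁ (r₁/r₂)² = (3.32)(1.20/0.861)² = 6.449 rad/s.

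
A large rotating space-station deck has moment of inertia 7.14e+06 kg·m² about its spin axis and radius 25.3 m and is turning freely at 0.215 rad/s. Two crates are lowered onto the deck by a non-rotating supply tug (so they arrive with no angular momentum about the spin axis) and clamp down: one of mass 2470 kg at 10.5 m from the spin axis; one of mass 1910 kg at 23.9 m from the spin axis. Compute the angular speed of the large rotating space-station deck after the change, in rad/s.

The added mass arrives with no angular momentum about the spin axis, and any external torque about the spin axis is negligible, so the system's angular momentum is conserved.
Added inertia Σmr² = (2470)(10.5)² + (1910)(23.9)² = 1.363e+06 kg·m²; I_f = 7.140e+06 + 1.363e+06 = 8.503e+06 kg·m².
ω_f = I_p ω_i / I_f = (7.140e+06)(0.215) / 8.503e+06 = 0.1805 rad/s.

ω_f ≈ 0.181 rad/s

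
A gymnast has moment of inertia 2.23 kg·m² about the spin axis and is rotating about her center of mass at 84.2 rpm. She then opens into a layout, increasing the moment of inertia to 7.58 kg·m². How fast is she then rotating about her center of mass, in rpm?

Angular momentum about the spin axis is conserved since the torque about it is zero.
ω₂ = I₁ω₁ / I₂ = (2.230)(84.2 rpm) / (7.580) = 24.77 rpm.

ω₂ ≈ 24.8 rpm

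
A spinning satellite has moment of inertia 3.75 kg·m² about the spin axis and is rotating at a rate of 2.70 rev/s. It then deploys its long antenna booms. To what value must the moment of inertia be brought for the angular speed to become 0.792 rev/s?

No external torque acts about the spin axis, so angular momentum is conserved.
I₂ = I₁ω₁ / ω₂ = (3.75)(2.70) / (0.792) = 12.78 kg·m².

I₂ ≈ 12.8 kg·m²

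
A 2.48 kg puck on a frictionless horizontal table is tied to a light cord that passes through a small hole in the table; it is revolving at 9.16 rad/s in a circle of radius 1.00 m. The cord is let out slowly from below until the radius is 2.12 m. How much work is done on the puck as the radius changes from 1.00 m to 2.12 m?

W ≈ -80.9 J

No torque about the axis ⇒ m r₁² ω₁ = m r₂² ω₂.
ω₂ = ω₁ (r₁/r₂)² = (9.16)(1.00/2.12)² = 2.038 rad/s.
W = ΔKE = ½m(v₂² − v₁²) = -80.89 J.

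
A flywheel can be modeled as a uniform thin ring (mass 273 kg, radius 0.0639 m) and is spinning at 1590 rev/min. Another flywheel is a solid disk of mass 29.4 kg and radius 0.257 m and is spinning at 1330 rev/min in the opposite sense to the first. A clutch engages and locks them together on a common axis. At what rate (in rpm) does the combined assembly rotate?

The coupling torques are internal; angular momentum about the shared axis is conserved.
Moments of inertia: I_A = (273)(0.0639)² = 1.115 kg·m²; I_B = ½(29.4)(0.257)² = 0.9709 kg·m².
Taking A's sense as positive: L = (1.115)(1590) − (0.9709)(1330) = 481.1 kg·m²·rpm.
Combined I = 1.115 + 0.9709 = 2.086 kg·m².
ω_f = L / I = 481.1 / 2.086 = 230.7 rpm.

|ω_f| ≈ 231 rpm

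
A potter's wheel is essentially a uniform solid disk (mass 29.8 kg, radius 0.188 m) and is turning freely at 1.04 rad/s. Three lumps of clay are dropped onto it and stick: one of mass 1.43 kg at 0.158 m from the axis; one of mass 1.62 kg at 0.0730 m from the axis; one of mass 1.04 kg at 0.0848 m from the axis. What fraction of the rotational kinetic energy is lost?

fraction ≈ 0.0896

No external torque acts about the axis; L_before = L_after.
I_p = ½(29.8)(0.188)² = 0.5266 kg·m².
Added inertia Σmr² = (1.43)(0.158)² + (1.62)(0.0730)² + (1.04)(0.0848)² = 0.05181 kg·m²; I_f = 0.5266 + 0.05181 = 0.5784 kg·m².
ω_f = I_p ω_i / I_f = (0.5266)(1.04) / 0.5784 = 0.9468 rad/s.
KE_i = ½(0.5266)(1.040 rad/s)² = 0.2848 J; KE_f = ½(0.5784)(0.9468)² = 0.2593 J.
Fraction lost = 0.08957.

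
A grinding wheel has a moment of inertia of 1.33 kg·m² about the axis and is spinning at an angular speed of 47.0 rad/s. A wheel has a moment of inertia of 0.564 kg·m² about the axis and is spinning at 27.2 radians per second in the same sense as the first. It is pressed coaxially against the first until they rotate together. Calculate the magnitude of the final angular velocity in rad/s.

No external torque acts about the common axis, so total angular momentum is conserved.
Taking A's sense as positive: L = (1.330)(47.0) + (0.5640)(27.2) = 77.85 kg·m²·rad/s.
Combined I = 1.330 + 0.5640 = 1.894 kg·m².
ω_f = L / I = 77.85 / 1.894 = 41.10 rad/s.

|ω_f| ≈ 41.1 rad/s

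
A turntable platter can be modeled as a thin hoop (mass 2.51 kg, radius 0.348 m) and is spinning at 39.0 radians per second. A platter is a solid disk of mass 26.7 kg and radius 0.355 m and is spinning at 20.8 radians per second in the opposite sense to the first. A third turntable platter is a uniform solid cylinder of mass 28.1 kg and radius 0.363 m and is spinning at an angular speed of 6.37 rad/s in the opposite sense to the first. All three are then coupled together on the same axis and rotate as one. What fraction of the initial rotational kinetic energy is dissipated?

fraction ≈ 0.749

The coupling torques are internal; angular momentum about the shared axis is conserved.
Moments of inertia: I_A = (2.51)(0.348)² = 0.3040 kg·m²; I_B = ½(26.7)(0.355)² = 1.682 kg·m²; I_C = ½(28.1)(0.363)² = 1.851 kg·m².
Taking A's sense as positive: L = (0.3040)(39.0) − (1.682)(20.8) − (1.851)(6.37) = -34.93 kg·m²·rad/s.
Combined I = 0.3040 + 1.682 + 1.851 = 3.838 kg·m².
ω_f = L / I = -34.93 / 3.838 = -9.102 rad/s.
KE_i = ½ΣIω² = 632.7 J; KE_f = ½(3.838)(9.102)² = 159.0 J.
Fraction dissipated = (KE_i − KE_f)/KE_i = 0.7487.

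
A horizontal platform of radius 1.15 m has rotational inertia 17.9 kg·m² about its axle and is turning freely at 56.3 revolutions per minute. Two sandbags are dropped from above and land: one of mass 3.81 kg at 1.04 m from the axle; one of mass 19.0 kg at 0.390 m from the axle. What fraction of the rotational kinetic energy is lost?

fraction ≈ 0.281

The added mass arrives with no angular momentum about the axle, and any external torque about the axle is negligible, so the system's angular momentum is conserved.
Added inertia Σmr² = (3.81)(1.04)² + (19.0)(0.390)² = 7.011 kg·m²; I_f = 17.90 + 7.011 = 24.91 kg·m².
ω_f = I_p ω_i / I_f = (17.90)(56.3) / 24.91 = 40.46 rpm.
KE_i = ½(17.90)(5.896 rad/s)² = 311.1 J; KE_f = ½(24.91)(4.236)² = 223.5 J.
Fraction lost = 0.2814.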